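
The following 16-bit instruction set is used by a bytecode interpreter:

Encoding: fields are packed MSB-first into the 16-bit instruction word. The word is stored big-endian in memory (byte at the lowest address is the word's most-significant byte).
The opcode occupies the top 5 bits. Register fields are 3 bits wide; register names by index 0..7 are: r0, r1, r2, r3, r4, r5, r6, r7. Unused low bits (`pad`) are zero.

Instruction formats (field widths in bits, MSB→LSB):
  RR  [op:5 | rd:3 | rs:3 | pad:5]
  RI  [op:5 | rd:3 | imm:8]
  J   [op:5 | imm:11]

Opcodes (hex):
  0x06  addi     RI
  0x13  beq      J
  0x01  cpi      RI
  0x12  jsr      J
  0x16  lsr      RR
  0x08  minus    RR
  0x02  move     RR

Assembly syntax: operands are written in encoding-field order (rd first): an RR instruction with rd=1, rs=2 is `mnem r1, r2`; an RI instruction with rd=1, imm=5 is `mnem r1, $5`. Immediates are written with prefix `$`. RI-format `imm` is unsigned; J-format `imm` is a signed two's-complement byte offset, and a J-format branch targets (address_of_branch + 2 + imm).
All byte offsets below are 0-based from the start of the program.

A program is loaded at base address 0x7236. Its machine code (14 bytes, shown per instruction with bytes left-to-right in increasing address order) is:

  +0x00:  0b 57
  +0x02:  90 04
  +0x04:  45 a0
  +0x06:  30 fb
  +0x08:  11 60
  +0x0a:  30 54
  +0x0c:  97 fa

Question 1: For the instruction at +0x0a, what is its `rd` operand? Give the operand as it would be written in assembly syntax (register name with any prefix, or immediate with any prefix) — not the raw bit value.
r0

off 0x0a: read 30 54 as big → 0x3054
  top 5b → 0x6 → addi [RI]
  rd@[10:8]=0x0 ⇒ r0
  imm@[7:0]=0x54 ⇒ $84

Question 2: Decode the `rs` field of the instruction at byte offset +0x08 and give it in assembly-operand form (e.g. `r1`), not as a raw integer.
off 0x08: read 11 60 as big → 0x1160
  top 5b → 0x2 → move [RR]
  rd: (w>>8)&0x7=0x1 → r1
  rs: (w>>5)&0x7=0x3 → r3

r3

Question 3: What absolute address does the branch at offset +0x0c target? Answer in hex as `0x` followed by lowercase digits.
+0x0c: 97 fa ⇒ word 0x97fa (big)
  op=0x97fa>>11=0x12 ⇒ jsr (J)
  imm: (w>>0)&0x7ff=0x7fa (s11→-6) → $-6
  target = base 0x7236 + off 0x0c + 2 + imm -6 = 0x723e

0x723e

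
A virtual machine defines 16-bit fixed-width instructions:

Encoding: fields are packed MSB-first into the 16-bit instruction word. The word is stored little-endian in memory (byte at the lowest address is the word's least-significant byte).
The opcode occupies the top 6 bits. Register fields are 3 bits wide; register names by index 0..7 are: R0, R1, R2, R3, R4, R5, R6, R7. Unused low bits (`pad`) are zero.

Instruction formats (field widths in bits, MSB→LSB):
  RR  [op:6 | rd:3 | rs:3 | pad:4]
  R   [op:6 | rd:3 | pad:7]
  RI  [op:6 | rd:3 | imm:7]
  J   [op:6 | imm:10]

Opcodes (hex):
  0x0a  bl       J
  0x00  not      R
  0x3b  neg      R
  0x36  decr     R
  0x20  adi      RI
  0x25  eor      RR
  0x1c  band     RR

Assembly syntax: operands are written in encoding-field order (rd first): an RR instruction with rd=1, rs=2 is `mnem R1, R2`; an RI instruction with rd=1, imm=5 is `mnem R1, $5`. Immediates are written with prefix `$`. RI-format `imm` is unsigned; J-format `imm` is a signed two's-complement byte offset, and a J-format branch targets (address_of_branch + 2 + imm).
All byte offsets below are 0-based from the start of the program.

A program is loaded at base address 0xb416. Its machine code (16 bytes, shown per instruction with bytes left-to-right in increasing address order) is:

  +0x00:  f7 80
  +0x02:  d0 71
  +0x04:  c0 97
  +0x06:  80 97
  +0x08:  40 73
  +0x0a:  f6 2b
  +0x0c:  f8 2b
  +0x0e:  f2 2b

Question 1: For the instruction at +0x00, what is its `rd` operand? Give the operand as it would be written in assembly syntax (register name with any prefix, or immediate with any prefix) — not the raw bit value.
+0x00: f7 80 ⇒ word 0x80f7 (little)
  opcode bits[15:10]=0x20: adi/RI
  rd: (w>>7)&0x7=0x1 → R1
  imm: (w>>0)&0x7f=0x77 → $119

R1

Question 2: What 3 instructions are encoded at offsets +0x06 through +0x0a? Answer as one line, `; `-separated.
eor R7, R0; band R6, R4; bl $-10

off 0x06: read 80 97 as little → 0x9780
  op=0x9780>>10=0x25 ⇒ eor (RR)
  [9:7] rd=7 = R7
  [6:4] rs=0 = R0
off 0x08: read 40 73 as little → 0x7340
  op=0x7340>>10=0x1c ⇒ band (RR)
  [9:7] rd=6 = R6
  [6:4] rs=4 = R4
off 0x0a: read f6 2b as little → 0x2bf6
  op=0x2bf6>>10=0xa ⇒ bl (J)
  [9:0] imm=1014 (s10→-10) = $-10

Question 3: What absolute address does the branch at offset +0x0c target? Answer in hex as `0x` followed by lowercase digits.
0xb41c

+0x0c: f8 2b ⇒ word 0x2bf8 (little)
  op=0x2bf8>>10=0xa ⇒ bl (J)
  imm@[9:0]=0x3f8 (s10→-8) ⇒ $-8
  target = base 0xb416 + off 0x0c + 2 + imm -8 = 0xb41c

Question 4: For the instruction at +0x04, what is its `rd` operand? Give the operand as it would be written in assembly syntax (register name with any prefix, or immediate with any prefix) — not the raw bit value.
+0x04: c0 97 ⇒ word 0x97c0 (little)
  opcode bits[15:10]=0x25: eor/RR
  rd: (w>>7)&0x7=0x7 → R7
  rs: (w>>4)&0x7=0x4 → R4

R7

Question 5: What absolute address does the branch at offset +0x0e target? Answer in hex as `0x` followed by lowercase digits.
[0e] f2 2b → 0x2bf2
  op=0x2bf2>>10=0xa ⇒ bl (J)
  imm@[9:0]=0x3f2 (s10→-14) ⇒ $-14
  target = base 0xb416 + off 0x0e + 2 + imm -14 = 0xb418

0xb418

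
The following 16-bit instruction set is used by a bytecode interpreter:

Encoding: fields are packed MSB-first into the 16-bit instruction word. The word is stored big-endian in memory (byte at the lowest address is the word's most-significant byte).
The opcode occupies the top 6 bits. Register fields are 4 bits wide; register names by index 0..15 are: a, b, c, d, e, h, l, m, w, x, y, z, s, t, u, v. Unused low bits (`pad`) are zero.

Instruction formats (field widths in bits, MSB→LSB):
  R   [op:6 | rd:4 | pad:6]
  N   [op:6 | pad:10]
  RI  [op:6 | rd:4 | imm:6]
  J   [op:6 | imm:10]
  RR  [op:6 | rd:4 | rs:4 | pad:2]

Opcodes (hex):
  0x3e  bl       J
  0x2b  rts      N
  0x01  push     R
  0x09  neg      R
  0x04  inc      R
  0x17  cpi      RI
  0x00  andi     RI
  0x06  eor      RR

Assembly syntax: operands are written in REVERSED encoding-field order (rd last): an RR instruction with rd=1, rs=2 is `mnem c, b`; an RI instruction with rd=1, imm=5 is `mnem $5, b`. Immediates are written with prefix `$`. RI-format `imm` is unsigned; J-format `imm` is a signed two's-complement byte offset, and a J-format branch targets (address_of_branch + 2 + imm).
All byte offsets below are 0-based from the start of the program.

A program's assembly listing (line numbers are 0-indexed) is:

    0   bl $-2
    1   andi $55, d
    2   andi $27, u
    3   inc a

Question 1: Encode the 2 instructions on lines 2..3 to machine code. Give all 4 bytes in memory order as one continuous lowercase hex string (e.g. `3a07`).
2. andi fields op=0x0:6|rd=14:4|imm=27:6 → word 039bh → 03 9b
3. inc fields op=0x4:6|rd=0:4|pad=0:6 → word 1000h → 10 00

039b1000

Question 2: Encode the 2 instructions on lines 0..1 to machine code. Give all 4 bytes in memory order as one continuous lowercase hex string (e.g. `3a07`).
L0: bl op=0x3e:6|imm=-2:10 ⇒ 0xfbfe ⇒ big fb fe
L1: andi op=0x0:6|rd=3:4|imm=55:6 ⇒ 0x00f7 ⇒ big 00 f7

fbfe00f7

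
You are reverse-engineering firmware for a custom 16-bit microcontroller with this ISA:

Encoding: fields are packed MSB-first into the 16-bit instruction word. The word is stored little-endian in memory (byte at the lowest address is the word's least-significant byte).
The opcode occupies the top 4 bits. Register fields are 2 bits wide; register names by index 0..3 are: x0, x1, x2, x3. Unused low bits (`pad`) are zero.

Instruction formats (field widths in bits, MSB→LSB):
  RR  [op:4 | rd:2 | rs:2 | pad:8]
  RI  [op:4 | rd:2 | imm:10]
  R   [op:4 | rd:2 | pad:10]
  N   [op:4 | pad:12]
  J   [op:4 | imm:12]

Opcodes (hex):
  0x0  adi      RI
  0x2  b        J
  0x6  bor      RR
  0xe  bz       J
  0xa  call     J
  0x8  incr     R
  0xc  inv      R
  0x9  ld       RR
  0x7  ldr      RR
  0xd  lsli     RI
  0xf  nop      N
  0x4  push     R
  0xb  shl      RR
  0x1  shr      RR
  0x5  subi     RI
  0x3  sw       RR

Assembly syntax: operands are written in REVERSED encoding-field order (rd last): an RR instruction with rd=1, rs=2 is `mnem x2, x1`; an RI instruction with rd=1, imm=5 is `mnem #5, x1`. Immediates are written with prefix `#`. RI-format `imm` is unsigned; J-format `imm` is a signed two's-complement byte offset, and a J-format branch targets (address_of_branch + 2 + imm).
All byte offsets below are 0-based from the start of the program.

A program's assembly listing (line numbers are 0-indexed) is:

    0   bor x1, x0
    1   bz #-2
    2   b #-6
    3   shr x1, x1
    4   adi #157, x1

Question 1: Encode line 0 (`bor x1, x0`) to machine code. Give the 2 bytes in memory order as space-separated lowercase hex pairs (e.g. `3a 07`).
00 61

L0: bor op=0x6:4|rd=0:2|rs=1:2|pad=0:8 ⇒ 0x6100 ⇒ little 00 61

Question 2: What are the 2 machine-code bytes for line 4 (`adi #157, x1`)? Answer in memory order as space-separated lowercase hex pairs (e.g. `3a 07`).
9d 04

line 4 (adi): pack op=0x0:4|rd=1:2|imm=157:10 = 0x049d; little→ 9d 04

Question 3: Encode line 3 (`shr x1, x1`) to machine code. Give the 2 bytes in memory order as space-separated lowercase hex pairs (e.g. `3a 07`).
L3: shr op=0x1:4|rd=1:2|rs=1:2|pad=0:8 ⇒ 0x1500 ⇒ little 00 15

00 15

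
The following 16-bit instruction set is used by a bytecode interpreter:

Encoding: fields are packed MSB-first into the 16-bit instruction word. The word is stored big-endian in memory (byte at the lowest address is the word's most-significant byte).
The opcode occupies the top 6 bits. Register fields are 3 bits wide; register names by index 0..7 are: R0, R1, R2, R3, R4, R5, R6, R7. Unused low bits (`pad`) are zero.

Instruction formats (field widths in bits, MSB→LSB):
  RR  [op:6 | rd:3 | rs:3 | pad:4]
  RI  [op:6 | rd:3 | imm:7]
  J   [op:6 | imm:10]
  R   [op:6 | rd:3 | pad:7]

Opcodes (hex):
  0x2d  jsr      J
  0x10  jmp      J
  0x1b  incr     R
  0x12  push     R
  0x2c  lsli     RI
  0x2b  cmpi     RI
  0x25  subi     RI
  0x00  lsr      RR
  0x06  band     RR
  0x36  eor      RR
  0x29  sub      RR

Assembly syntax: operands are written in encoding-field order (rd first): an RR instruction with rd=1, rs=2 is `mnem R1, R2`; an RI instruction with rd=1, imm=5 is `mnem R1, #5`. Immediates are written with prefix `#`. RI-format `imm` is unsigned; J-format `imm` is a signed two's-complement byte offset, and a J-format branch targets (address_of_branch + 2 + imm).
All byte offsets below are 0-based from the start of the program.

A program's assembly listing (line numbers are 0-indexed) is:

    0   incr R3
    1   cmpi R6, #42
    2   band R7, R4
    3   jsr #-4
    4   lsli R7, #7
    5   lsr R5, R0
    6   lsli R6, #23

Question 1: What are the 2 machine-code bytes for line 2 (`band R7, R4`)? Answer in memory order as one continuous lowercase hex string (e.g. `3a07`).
2. band fields op=0x6:6|rd=7:3|rs=4:3|pad=0:4 → word 1bc0h → 1b c0

1bc0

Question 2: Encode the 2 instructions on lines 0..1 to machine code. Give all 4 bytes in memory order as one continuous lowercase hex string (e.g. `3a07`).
6d80af2a

0. incr fields op=0x1b:6|rd=3:3|pad=0:7 → word 6d80h → 6d 80
1. cmpi fields op=0x2b:6|rd=6:3|imm=42:7 → word af2ah → af 2a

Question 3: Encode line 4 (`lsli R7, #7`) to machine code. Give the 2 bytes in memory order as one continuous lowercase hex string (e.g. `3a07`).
b387

line 4 (lsli): pack op=0x2c:6|rd=7:3|imm=7:7 = 0xb387; big→ b3 87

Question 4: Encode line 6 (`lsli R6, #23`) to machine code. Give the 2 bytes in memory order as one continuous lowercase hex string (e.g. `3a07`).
L6: lsli op=0x2c:6|rd=6:3|imm=23:7 ⇒ 0xb317 ⇒ big b3 17

b317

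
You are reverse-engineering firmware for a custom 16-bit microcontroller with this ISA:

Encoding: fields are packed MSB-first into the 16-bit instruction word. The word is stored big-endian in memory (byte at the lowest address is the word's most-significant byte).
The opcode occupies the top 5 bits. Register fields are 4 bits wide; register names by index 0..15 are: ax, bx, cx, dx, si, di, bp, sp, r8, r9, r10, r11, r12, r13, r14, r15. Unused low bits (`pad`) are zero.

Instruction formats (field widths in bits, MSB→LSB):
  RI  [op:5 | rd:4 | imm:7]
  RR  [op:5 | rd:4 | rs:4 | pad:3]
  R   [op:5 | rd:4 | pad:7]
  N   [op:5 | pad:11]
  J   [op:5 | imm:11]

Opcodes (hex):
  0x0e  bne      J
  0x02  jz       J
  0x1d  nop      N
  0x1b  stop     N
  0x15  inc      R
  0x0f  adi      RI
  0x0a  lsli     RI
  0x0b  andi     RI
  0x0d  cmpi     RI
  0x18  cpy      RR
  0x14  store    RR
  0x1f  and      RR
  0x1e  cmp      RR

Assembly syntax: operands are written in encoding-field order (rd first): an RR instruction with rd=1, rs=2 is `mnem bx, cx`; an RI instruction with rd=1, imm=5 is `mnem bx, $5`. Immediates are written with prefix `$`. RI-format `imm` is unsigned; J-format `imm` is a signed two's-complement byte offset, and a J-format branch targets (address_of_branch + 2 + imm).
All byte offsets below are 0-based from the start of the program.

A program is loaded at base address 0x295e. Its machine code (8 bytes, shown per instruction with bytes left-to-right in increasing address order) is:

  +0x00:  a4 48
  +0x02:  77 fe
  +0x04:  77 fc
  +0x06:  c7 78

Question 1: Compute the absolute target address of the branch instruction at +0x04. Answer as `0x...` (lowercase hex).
0x2960

off 0x04: read 77 fc as big → 0x77fc
  top 5b → 0xe → bne [J]
  imm: (w>>0)&0x7ff=0x7fc (s11→-4) → $-4
  target = base 0x295e + off 0x04 + 2 + imm -4 = 0x2960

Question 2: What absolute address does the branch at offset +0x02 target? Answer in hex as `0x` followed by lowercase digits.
[02] 77 fe → 0x77fe
  opcode bits[15:11]=0xe: bne/J
  [10:0] imm=2046 (s11→-2) = $-2
  target = base 0x295e + off 0x02 + 2 + imm -2 = 0x2960

0x2960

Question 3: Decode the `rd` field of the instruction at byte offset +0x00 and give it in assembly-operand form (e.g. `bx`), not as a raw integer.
off 0x00: read a4 48 as big → 0xa448
  opcode bits[15:11]=0x14: store/RR
  rd: (w>>7)&0xf=0x8 → r8
  rs: (w>>3)&0xf=0x9 → r9

r8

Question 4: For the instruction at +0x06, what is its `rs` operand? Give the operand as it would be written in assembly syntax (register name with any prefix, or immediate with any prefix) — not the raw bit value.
r15

[06] c7 78 → 0xc778
  op=0xc778>>11=0x18 ⇒ cpy (RR)
  rd@[10:7]=0xe ⇒ r14
  rs@[6:3]=0xf ⇒ r15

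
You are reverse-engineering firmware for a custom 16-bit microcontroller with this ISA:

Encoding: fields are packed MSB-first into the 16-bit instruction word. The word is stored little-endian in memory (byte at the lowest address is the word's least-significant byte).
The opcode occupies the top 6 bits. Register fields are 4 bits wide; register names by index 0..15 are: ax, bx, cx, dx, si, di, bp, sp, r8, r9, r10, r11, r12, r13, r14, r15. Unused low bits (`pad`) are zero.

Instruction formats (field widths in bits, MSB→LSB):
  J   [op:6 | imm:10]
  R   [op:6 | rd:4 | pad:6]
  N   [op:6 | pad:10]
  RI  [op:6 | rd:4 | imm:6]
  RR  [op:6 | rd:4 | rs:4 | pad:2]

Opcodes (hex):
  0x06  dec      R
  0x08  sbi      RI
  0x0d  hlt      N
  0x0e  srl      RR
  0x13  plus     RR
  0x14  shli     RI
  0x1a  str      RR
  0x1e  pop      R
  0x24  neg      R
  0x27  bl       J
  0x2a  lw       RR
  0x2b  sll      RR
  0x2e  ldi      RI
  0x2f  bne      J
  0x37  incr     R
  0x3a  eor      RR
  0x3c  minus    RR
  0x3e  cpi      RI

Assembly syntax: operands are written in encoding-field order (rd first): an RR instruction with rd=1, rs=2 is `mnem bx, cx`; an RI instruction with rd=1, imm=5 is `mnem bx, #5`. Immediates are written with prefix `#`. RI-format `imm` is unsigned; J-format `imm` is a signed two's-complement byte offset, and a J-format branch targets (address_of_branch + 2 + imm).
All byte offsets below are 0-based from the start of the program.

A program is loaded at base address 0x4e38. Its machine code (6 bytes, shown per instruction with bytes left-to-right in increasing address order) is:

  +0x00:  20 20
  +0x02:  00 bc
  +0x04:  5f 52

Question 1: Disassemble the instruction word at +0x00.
@+00  little-endian(20 20) = 0x2020
  top 6b → 0x8 → sbi [RI]
  rd@[9:6]=0x0 ⇒ ax
  imm@[5:0]=0x20 ⇒ #32

sbi ax, #32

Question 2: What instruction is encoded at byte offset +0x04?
[04] 5f 52 → 0x525f
  opcode bits[15:10]=0x14: shli/RI
  rd: (w>>6)&0xf=0x9 → r9
  imm: (w>>0)&0x3f=0x1f → #31

shli r9, #31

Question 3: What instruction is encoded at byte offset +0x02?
bne #0

+0x02: 00 bc ⇒ word 0xbc00 (little)
  opcode bits[15:10]=0x2f: bne/J
  [9:0] imm=0 = #0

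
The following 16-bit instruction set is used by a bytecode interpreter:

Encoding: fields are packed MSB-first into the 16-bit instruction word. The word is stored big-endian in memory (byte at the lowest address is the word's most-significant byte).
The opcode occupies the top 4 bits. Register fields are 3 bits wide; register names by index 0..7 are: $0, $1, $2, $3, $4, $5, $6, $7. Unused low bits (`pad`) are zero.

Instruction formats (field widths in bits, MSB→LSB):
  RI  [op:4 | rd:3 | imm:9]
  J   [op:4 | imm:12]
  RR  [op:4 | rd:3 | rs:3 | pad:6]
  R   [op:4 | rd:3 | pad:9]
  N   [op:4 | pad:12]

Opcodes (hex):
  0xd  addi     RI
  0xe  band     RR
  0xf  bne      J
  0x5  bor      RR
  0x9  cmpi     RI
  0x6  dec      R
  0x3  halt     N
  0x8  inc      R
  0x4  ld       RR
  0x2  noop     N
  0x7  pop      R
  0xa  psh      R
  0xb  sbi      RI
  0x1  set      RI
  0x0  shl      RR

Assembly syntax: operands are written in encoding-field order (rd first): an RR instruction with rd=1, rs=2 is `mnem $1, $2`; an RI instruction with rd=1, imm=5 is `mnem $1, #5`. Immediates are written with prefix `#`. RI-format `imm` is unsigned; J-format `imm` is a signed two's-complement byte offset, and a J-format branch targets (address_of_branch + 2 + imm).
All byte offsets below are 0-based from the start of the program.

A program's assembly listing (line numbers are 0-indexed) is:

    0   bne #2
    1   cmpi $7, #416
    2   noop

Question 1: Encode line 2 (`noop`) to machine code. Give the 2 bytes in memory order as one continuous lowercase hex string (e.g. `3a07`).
2000

2. noop fields op=0x2:4|pad=0:12 → word 2000h → 20 00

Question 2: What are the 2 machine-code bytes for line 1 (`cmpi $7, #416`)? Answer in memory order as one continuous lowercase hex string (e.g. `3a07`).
L1: cmpi op=0x9:4|rd=7:3|imm=416:9 ⇒ 0x9fa0 ⇒ big 9f a0

9fa0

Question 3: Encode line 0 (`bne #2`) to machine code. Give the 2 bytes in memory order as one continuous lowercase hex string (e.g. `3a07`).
f002

line 0 (bne): pack op=0xf:4|imm=2:12 = 0xf002; big→ f0 02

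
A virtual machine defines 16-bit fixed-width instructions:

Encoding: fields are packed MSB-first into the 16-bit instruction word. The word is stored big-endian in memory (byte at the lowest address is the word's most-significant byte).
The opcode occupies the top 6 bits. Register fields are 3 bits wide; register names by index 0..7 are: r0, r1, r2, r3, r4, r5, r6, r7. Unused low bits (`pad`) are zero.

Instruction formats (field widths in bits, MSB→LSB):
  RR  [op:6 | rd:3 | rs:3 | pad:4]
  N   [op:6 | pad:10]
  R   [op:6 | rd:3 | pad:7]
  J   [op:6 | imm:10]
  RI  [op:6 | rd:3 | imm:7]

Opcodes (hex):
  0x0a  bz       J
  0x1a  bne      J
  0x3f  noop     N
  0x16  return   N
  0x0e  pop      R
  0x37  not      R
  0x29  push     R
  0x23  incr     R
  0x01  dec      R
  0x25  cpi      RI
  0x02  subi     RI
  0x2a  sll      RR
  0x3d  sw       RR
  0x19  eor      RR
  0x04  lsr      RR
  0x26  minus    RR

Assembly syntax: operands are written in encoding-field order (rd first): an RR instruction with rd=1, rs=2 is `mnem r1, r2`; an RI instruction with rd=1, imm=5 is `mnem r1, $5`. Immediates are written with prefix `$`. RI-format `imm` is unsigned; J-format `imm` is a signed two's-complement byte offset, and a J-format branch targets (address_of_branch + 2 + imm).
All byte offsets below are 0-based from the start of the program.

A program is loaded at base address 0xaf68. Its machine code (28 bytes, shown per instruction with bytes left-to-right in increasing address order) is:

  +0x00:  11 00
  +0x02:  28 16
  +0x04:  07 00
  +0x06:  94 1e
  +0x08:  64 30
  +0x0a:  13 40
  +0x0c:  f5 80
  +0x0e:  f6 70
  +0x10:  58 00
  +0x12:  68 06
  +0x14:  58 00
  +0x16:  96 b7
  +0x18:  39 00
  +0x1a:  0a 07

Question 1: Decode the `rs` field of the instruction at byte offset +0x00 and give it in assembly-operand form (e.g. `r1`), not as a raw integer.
+0x00: 11 00 ⇒ word 0x1100 (big)
  op=0x1100>>10=0x4 ⇒ lsr (RR)
  rd@[9:7]=0x2 ⇒ r2
  rs@[6:4]=0x0 ⇒ r0

r0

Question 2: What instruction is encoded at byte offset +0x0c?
sw r3, r0

off 0x0c: read f5 80 as big → 0xf580
  top 6b → 0x3d → sw [RR]
  rd: (w>>7)&0x7=0x3 → r3
  rs: (w>>4)&0x7=0x0 → r0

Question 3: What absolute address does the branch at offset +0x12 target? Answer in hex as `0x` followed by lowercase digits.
0xaf82

+0x12: 68 06 ⇒ word 0x6806 (big)
  opcode bits[15:10]=0x1a: bne/J
  imm@[9:0]=0x6 ⇒ $6
  target = base 0xaf68 + off 0x12 + 2 + imm 6 = 0xaf82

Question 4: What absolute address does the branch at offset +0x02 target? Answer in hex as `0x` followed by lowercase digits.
@+02  big-endian(28 16) = 0x2816
  opcode bits[15:10]=0xa: bz/J
  imm@[9:0]=0x16 ⇒ $22
  target = base 0xaf68 + off 0x02 + 2 + imm 22 = 0xaf82

0xaf82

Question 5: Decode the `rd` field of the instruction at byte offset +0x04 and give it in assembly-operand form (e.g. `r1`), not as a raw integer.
r6

off 0x04: read 07 00 as big → 0x0700
  op=0x0700>>10=0x1 ⇒ dec (R)
  [9:7] rd=6 = r6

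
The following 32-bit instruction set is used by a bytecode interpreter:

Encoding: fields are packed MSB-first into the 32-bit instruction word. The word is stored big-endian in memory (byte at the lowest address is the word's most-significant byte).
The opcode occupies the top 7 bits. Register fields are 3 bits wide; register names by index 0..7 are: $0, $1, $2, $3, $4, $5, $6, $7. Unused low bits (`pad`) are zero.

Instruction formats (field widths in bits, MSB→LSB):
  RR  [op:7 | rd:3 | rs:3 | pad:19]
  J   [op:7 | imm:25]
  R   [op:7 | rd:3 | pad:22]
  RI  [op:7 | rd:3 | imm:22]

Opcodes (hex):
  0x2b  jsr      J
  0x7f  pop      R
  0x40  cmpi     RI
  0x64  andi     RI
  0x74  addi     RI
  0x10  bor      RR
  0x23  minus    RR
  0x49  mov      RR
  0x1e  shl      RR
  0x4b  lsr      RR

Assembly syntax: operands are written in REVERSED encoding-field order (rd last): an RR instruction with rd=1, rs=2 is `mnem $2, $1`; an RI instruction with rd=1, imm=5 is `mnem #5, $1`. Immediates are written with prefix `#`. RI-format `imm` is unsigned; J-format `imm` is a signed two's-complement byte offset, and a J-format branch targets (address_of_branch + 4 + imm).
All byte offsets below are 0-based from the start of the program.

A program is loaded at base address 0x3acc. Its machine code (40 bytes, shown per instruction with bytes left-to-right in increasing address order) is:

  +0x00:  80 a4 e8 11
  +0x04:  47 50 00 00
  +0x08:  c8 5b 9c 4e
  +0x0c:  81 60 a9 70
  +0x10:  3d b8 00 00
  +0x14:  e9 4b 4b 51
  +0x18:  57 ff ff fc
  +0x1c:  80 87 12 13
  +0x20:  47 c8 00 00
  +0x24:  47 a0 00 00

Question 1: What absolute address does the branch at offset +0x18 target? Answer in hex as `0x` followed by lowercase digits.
0x3ae4

@+18  big-endian(57 ff ff fc) = 0x57fffffc
  top 7b → 0x2b → jsr [J]
  imm: (w>>0)&0x1ffffff=0x1fffffc (s25→-4) → #-4
  target = base 0x3acc + off 0x18 + 4 + imm -4 = 0x3ae4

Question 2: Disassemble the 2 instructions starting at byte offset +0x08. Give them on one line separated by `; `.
@+08  big-endian(c8 5b 9c 4e) = 0xc85b9c4e
  opcode bits[31:25]=0x64: andi/RI
  rd@[24:22]=0x1 ⇒ $1
  imm@[21:0]=0x1b9c4e ⇒ #1809486
@+0c  big-endian(81 60 a9 70) = 0x8160a970
  opcode bits[31:25]=0x40: cmpi/RI
  rd@[24:22]=0x5 ⇒ $5
  imm@[21:0]=0x20a970 ⇒ #2140528

andi #1809486, $1; cmpi #2140528, $5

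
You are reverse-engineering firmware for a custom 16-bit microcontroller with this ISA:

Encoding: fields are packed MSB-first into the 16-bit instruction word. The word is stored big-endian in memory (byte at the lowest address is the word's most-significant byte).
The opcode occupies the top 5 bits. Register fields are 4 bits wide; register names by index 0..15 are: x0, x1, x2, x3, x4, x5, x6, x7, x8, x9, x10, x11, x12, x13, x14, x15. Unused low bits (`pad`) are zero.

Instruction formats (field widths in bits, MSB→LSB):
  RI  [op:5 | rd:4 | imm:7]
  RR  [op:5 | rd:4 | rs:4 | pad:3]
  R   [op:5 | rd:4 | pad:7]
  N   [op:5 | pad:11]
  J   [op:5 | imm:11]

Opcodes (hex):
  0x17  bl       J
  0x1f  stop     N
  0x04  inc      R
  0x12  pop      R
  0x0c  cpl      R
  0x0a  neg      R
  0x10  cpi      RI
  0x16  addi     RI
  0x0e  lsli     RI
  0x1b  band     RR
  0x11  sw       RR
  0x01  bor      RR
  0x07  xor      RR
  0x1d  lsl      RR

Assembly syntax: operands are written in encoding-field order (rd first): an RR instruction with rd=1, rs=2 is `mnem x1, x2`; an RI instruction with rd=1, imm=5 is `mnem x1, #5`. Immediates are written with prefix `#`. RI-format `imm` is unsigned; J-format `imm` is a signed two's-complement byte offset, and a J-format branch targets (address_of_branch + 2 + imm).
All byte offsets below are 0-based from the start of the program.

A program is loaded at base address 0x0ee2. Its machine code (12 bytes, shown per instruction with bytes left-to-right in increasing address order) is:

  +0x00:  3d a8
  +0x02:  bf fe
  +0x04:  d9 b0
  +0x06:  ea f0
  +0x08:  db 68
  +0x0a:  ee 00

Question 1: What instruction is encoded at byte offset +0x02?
bl #-2

off 0x02: read bf fe as big → 0xbffe
  opcode bits[15:11]=0x17: bl/J
  [10:0] imm=2046 (s11→-2) = #-2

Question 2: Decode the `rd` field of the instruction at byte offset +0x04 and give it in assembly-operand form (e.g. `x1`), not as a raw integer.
x3

@+04  big-endian(d9 b0) = 0xd9b0
  opcode bits[15:11]=0x1b: band/RR
  rd: (w>>7)&0xf=0x3 → x3
  rs: (w>>3)&0xf=0x6 → x6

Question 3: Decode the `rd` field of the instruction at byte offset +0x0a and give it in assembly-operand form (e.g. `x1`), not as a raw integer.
x12

off 0x0a: read ee 00 as big → 0xee00
  op=0xee00>>11=0x1d ⇒ lsl (RR)
  [10:7] rd=12 = x12
  [6:3] rs=0 = x0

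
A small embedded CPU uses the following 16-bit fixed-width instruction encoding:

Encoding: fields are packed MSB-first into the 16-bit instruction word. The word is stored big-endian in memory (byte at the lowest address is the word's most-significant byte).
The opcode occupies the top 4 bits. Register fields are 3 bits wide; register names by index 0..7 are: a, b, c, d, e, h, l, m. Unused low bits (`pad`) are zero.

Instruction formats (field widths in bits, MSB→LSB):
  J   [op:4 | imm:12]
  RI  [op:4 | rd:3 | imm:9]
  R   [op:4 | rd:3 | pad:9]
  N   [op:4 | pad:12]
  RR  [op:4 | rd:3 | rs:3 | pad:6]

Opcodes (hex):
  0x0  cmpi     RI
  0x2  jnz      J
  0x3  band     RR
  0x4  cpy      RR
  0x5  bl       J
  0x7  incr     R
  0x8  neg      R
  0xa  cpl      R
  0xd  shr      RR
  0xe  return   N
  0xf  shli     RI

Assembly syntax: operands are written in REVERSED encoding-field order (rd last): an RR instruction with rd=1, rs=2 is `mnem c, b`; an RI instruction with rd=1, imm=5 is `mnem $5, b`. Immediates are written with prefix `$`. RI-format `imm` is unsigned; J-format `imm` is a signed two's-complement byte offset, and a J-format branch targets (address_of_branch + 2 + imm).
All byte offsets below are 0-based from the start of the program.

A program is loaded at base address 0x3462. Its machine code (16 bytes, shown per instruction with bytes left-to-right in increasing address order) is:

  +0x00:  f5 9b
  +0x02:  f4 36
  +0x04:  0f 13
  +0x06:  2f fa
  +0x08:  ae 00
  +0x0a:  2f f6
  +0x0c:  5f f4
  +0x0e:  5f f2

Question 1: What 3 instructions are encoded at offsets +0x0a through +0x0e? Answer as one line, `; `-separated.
@+0a  big-endian(2f f6) = 0x2ff6
  op=0x2ff6>>12=0x2 ⇒ jnz (J)
  imm: (w>>0)&0xfff=0xff6 (s12→-10) → $-10
@+0c  big-endian(5f f4) = 0x5ff4
  op=0x5ff4>>12=0x5 ⇒ bl (J)
  imm: (w>>0)&0xfff=0xff4 (s12→-12) → $-12
@+0e  big-endian(5f f2) = 0x5ff2
  op=0x5ff2>>12=0x5 ⇒ bl (J)
  imm: (w>>0)&0xfff=0xff2 (s12→-14) → $-14

jnz $-10; bl $-12; bl $-14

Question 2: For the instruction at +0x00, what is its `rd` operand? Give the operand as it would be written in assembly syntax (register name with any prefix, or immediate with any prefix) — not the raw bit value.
@+00  big-endian(f5 9b) = 0xf59b
  opcode bits[15:12]=0xf: shli/RI
  rd@[11:9]=0x2 ⇒ c
  imm@[8:0]=0x19b ⇒ $411

c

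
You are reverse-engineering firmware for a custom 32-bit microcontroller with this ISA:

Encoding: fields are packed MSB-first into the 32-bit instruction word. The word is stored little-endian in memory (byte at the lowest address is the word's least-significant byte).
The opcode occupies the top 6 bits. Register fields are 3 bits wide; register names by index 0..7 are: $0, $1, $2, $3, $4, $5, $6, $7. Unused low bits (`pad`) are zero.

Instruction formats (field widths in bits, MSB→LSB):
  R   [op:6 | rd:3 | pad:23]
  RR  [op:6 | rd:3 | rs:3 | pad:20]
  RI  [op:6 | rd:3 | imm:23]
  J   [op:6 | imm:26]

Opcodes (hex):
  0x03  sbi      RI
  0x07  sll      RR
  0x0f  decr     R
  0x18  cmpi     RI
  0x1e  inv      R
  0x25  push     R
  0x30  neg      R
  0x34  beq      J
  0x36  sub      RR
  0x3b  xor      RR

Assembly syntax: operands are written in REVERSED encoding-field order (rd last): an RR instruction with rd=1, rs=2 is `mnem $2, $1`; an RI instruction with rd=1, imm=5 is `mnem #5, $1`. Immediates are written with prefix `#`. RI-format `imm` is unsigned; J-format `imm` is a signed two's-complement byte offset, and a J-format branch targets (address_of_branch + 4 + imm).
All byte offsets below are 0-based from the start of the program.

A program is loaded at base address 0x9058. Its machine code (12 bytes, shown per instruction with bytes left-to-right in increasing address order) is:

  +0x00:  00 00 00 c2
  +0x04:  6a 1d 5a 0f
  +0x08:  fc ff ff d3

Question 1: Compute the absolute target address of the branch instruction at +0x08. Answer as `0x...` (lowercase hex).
0x9060

[08] fc ff ff d3 → 0xd3fffffc
  opcode bits[31:26]=0x34: beq/J
  imm: (w>>0)&0x3ffffff=0x3fffffc (s26→-4) → #-4
  target = base 0x9058 + off 0x08 + 4 + imm -4 = 0x9060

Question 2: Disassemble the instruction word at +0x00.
neg $4

@+00  little-endian(00 00 00 c2) = 0xc2000000
  opcode bits[31:26]=0x30: neg/R
  rd@[25:23]=0x4 ⇒ $4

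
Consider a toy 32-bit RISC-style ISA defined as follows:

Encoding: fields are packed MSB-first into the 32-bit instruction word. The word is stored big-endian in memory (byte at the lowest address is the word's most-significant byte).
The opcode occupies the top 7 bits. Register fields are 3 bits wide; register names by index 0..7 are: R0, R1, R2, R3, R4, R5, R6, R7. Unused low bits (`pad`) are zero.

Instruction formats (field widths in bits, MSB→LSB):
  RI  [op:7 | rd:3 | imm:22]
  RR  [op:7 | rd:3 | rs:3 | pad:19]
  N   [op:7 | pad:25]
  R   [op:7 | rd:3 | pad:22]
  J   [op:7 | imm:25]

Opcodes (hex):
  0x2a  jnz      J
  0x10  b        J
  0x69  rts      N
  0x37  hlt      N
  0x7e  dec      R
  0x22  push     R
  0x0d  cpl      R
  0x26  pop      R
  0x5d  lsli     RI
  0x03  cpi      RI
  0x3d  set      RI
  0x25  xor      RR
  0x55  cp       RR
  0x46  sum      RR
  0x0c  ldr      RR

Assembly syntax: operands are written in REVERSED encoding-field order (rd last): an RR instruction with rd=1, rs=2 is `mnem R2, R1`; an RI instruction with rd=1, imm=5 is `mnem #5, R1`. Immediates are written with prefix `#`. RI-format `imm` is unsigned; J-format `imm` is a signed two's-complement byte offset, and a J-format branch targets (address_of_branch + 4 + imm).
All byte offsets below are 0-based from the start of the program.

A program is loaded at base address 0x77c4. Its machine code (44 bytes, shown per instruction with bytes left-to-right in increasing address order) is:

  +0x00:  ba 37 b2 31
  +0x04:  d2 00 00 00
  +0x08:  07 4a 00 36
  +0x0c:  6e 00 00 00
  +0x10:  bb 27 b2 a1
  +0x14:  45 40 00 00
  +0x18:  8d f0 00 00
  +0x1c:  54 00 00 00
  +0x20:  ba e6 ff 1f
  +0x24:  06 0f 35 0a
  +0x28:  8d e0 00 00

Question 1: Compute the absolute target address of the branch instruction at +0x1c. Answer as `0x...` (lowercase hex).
+0x1c: 54 00 00 00 ⇒ word 0x54000000 (big)
  op=0x54000000>>25=0x2a ⇒ jnz (J)
  [24:0] imm=0 = #0
  target = base 0x77c4 + off 0x1c + 4 + imm 0 = 0x77e4

0x77e4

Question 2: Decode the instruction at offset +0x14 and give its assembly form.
push R5

off 0x14: read 45 40 00 00 as big → 0x45400000
  opcode bits[31:25]=0x22: push/R
  rd: (w>>22)&0x7=0x5 → R5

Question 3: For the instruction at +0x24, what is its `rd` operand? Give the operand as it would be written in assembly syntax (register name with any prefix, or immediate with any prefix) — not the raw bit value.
R0

[24] 06 0f 35 0a → 0x060f350a
  top 7b → 0x3 → cpi [RI]
  rd@[24:22]=0x0 ⇒ R0
  imm@[21:0]=0xf350a ⇒ #996618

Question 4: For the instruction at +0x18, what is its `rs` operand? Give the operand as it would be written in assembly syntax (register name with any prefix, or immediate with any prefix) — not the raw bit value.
[18] 8d f0 00 00 → 0x8df00000
  opcode bits[31:25]=0x46: sum/RR
  rd: (w>>22)&0x7=0x7 → R7
  rs: (w>>19)&0x7=0x6 → R6

R6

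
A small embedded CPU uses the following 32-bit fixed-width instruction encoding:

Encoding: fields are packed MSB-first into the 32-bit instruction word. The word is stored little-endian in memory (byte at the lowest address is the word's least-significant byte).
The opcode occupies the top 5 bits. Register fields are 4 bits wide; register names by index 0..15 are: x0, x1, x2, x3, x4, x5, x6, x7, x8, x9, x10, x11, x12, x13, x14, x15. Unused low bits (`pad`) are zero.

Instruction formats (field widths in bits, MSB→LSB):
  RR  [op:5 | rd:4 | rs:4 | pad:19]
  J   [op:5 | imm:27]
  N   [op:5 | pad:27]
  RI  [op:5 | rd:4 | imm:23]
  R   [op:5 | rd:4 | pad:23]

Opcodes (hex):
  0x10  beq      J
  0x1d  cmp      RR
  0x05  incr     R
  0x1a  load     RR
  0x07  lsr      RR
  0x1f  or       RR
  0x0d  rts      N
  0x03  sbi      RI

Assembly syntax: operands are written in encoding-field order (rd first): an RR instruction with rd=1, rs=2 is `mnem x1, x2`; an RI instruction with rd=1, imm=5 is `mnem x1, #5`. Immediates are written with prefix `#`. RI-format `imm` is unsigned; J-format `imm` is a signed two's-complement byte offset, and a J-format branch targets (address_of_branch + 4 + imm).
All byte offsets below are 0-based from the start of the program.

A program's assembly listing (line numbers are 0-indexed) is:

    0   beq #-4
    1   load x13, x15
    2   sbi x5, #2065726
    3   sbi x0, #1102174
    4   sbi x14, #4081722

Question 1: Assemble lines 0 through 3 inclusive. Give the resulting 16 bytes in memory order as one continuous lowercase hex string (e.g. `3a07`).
line 0 (beq): pack op=0x10:5|imm=-4:27 = 0x87fffffc; little→ fc ff ff 87
line 1 (load): pack op=0x1a:5|rd=13:4|rs=15:4|pad=0:19 = 0xd6f80000; little→ 00 00 f8 d6
line 2 (sbi): pack op=0x3:5|rd=5:4|imm=2065726:23 = 0x1a9f853e; little→ 3e 85 9f 1a
line 3 (sbi): pack op=0x3:5|rd=0:4|imm=1102174:23 = 0x1810d15e; little→ 5e d1 10 18

fcffff870000f8d63e859f1a5ed11018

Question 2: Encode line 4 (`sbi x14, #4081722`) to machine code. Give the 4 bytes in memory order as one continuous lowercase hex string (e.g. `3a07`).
3a483e1f

line 4 (sbi): pack op=0x3:5|rd=14:4|imm=4081722:23 = 0x1f3e483a; little→ 3a 48 3e 1f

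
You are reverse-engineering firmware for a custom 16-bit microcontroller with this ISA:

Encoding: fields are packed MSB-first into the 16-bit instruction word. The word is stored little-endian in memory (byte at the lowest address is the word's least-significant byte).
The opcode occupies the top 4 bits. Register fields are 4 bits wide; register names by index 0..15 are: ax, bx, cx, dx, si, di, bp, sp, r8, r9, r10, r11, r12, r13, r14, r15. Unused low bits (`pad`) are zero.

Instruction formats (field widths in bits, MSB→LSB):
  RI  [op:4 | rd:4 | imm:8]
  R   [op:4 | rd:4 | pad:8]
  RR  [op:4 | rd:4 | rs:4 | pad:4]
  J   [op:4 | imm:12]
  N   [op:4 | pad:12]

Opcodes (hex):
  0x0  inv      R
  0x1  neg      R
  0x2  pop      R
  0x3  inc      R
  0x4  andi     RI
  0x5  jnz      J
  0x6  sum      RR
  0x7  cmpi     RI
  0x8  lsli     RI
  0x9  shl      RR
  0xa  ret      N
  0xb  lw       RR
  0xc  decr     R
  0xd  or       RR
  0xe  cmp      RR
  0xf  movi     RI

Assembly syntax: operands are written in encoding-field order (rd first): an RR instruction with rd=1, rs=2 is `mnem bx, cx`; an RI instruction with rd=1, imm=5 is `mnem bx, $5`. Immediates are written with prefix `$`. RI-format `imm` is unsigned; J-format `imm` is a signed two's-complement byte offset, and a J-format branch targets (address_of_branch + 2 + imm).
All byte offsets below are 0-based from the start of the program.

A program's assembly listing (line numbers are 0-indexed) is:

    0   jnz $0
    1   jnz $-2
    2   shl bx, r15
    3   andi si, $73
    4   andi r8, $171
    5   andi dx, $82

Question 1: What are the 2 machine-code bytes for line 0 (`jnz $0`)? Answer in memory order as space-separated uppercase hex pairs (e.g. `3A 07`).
00 50

L0: jnz op=0x5:4|imm=0:12 ⇒ 0x5000 ⇒ little 00 50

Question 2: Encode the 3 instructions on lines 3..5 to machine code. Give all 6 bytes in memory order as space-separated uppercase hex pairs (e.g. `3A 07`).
L3: andi op=0x4:4|rd=4:4|imm=73:8 ⇒ 0x4449 ⇒ little 49 44
L4: andi op=0x4:4|rd=8:4|imm=171:8 ⇒ 0x48ab ⇒ little ab 48
L5: andi op=0x4:4|rd=3:4|imm=82:8 ⇒ 0x4352 ⇒ little 52 43

49 44 AB 48 52 43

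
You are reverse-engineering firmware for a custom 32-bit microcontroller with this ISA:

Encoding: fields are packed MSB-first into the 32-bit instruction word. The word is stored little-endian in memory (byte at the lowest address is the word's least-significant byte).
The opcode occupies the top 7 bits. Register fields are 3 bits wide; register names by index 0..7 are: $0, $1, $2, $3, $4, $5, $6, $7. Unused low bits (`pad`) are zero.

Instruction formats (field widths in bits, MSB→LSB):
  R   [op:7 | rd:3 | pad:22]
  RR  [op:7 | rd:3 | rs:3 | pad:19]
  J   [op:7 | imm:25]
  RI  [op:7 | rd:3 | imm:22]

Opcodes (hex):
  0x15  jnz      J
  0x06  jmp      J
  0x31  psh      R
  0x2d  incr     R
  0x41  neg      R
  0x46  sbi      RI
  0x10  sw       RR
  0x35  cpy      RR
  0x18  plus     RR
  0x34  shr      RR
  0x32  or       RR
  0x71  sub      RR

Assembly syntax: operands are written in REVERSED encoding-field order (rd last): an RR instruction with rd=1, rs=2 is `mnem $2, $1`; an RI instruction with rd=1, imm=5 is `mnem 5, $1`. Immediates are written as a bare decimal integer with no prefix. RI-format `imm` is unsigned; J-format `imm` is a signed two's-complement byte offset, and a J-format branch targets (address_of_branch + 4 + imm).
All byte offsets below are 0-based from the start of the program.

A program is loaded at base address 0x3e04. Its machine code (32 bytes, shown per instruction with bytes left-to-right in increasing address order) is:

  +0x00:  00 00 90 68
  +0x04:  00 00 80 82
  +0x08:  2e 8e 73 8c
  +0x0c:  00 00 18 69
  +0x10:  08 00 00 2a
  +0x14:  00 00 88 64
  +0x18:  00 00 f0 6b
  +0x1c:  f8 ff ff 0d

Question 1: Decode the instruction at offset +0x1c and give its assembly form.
jmp -8

+0x1c: f8 ff ff 0d ⇒ word 0x0dfffff8 (little)
  op=0x0dfffff8>>25=0x6 ⇒ jmp (J)
  imm: (w>>0)&0x1ffffff=0x1fffff8 (s25→-8) → -8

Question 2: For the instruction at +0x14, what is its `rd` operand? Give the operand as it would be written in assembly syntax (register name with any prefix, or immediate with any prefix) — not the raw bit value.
$2

+0x14: 00 00 88 64 ⇒ word 0x64880000 (little)
  op=0x64880000>>25=0x32 ⇒ or (RR)
  [24:22] rd=2 = $2
  [21:19] rs=1 = $1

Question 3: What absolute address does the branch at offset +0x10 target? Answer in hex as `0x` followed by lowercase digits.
0x3e20

@+10  little-endian(08 00 00 2a) = 0x2a000008
  opcode bits[31:25]=0x15: jnz/J
  imm@[24:0]=0x8 ⇒ 8
  target = base 0x3e04 + off 0x10 + 4 + imm 8 = 0x3e20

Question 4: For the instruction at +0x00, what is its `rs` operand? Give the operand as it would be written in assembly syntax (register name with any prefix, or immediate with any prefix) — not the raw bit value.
$2

off 0x00: read 00 00 90 68 as little → 0x68900000
  opcode bits[31:25]=0x34: shr/RR
  [24:22] rd=2 = $2
  [21:19] rs=2 = $2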